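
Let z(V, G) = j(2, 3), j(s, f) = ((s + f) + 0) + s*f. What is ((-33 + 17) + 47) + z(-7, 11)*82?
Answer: 933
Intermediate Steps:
j(s, f) = f + s + f*s (j(s, f) = ((f + s) + 0) + f*s = (f + s) + f*s = f + s + f*s)
z(V, G) = 11 (z(V, G) = 3 + 2 + 3*2 = 3 + 2 + 6 = 11)
((-33 + 17) + 47) + z(-7, 11)*82 = ((-33 + 17) + 47) + 11*82 = (-16 + 47) + 902 = 31 + 902 = 933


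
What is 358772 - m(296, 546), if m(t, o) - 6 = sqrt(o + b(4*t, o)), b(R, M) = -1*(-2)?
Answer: 358766 - 2*sqrt(137) ≈ 3.5874e+5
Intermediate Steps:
b(R, M) = 2
m(t, o) = 6 + sqrt(2 + o) (m(t, o) = 6 + sqrt(o + 2) = 6 + sqrt(2 + o))
358772 - m(296, 546) = 358772 - (6 + sqrt(2 + 546)) = 358772 - (6 + sqrt(548)) = 358772 - (6 + 2*sqrt(137)) = 358772 + (-6 - 2*sqrt(137)) = 358766 - 2*sqrt(137)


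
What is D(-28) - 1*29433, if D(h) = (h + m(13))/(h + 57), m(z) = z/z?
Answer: -853584/29 ≈ -29434.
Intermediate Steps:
m(z) = 1
D(h) = (1 + h)/(57 + h) (D(h) = (h + 1)/(h + 57) = (1 + h)/(57 + h))
D(-28) - 1*29433 = (1 - 28)/(57 - 28) - 1*29433 = -27/29 - 29433 = -853584/29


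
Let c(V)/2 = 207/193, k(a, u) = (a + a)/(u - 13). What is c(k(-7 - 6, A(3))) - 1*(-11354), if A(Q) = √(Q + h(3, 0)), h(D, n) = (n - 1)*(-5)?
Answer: 2191736/193 ≈ 11356.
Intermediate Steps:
h(D, n) = 5 - 5*n (h(D, n) = (-1 + n)*(-5) = 5 - 5*n)
A(Q) = √(5 + Q) (A(Q) = √(Q + (5 - 5*0)) = √(Q + (5 + 0)) = √(Q + 5) = √(5 + Q))
k(a, u) = 2*a/(-13 + u) (k(a, u) = (2*a)/(-13 + u) = 2*a/(-13 + u))
c(V) = 414/193 (c(V) = 2*(207/193) = 414/193)
c(k(-7 - 6, A(3))) - 1*(-11354) = 414/193 - 1*(-11354) = 414/193 + 11354 = 2191736/193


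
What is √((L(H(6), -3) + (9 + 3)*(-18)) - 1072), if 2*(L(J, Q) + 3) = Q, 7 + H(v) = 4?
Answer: I*√5170/2 ≈ 35.951*I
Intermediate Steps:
H(v) = -3 (H(v) = -7 + 4 = -3)
L(J, Q) = -3 + Q/2
√((L(H(6), -3) + (9 + 3)*(-18)) - 1072) = √(((-3 + (½)*(-3)) + (9 + 3)*(-18)) - 1072) = √(((-3 - 3/2) + 12*(-18)) - 1072) = √((-9/2 - 216) - 1072) = √(-441/2 - 1072) = √(-2585/2) = I*√5170/2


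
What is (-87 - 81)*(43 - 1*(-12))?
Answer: -9240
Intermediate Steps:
(-87 - 81)*(43 - 1*(-12)) = -168*(43 + 12) = -168*55 = -9240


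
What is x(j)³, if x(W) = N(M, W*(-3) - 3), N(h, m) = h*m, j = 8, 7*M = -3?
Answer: 531441/343 ≈ 1549.4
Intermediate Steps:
M = -3/7 (M = (⅐)*(-3) = -3/7 ≈ -0.42857)
x(W) = 9/7 + 9*W/7 (x(W) = -3*(W*(-3) - 3)/7 = -3*(-3*W - 3)/7 = -3*(-3 - 3*W)/7 = 9/7 + 9*W/7)
x(j)³ = (9/7 + (9/7)*8)³ = (9/7 + 72/7)³ = (81/7)³ = 531441/343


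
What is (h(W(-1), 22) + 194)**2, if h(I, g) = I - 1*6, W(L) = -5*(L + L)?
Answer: 39204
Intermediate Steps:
W(L) = -10*L
h(I, g) = -6 + I (h(I, g) = I - 6 = -6 + I)
(h(W(-1), 22) + 194)**2 = ((-6 - 10*(-1)) + 194)**2 = ((-6 + 10) + 194)**2 = (4 + 194)**2 = 198**2 = 39204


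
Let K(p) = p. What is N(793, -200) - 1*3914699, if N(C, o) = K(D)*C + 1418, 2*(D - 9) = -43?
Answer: -7846387/2 ≈ -3.9232e+6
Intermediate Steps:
D = -25/2 (D = 9 + (½)*(-43) = 9 - 43/2 = -25/2 ≈ -12.500)
N(C, o) = 1418 - 25*C/2 (N(C, o) = -25*C/2 + 1418 = 1418 - 25*C/2)
N(793, -200) - 1*3914699 = (1418 - 25/2*793) - 1*3914699 = (1418 - 19825/2) - 3914699 = -16989/2 - 3914699 = -7846387/2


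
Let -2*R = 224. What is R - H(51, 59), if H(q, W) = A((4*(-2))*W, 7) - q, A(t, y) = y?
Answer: -68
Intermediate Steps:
R = -112 (R = -½*224 = -112)
H(q, W) = 7 - q
R - H(51, 59) = -112 - (7 - 1*51) = -112 - (7 - 51) = -112 - 1*(-44) = -112 + 44 = -68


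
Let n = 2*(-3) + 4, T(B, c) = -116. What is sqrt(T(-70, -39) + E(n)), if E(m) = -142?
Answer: I*sqrt(258) ≈ 16.062*I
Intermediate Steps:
n = -2 (n = -6 + 4 = -2)
sqrt(T(-70, -39) + E(n)) = sqrt(-116 - 142) = sqrt(-258) = I*sqrt(258)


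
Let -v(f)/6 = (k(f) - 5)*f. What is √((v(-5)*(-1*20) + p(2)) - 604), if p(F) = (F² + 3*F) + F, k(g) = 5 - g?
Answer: 2*I*√898 ≈ 59.933*I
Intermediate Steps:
v(f) = 6*f² (v(f) = -6*((5 - f) - 5)*f = -6*(-f)*f = -(-6)*f² = 6*f²)
p(F) = F² + 4*F
√((v(-5)*(-1*20) + p(2)) - 604) = √(((6*(-5)²)*(-1*20) + 2*(4 + 2)) - 604) = √(((6*25)*(-20) + 2*6) - 604) = √((150*(-20) + 12) - 604) = √((-3000 + 12) - 604) = √(-2988 - 604) = √(-3592) = 2*I*√898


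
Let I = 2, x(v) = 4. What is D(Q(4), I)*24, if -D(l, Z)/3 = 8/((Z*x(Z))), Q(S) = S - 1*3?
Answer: -72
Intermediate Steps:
Q(S) = -3 + S (Q(S) = S - 3 = -3 + S)
D(l, Z) = -6/Z (D(l, Z) = -24/(Z*4) = -24/(4*Z) = -24*1/(4*Z) = -6/Z)
D(Q(4), I)*24 = -6/2*24 = -6*1/2*24 = -3*24 = -72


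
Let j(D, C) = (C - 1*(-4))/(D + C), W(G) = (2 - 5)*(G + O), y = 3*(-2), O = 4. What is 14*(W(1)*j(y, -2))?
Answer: 105/2 ≈ 52.500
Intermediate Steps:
y = -6
W(G) = -12 - 3*G (W(G) = (2 - 5)*(G + 4) = -3*(4 + G) = -12 - 3*G)
j(D, C) = (4 + C)/(C + D) (j(D, C) = (C + 4)/(C + D) = (4 + C)/(C + D))
14*(W(1)*j(y, -2)) = 14*((-12 - 3*1)*((4 - 2)/(-2 - 6))) = 14*((-12 - 3)*(2/(-8))) = 14*(-(-15)*2/8) = 14*(-15*(-¼)) = 14*(15/4) = 105/2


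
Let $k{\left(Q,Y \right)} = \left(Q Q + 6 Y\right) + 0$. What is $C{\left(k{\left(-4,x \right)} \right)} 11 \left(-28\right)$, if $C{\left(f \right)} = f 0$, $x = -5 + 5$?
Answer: $0$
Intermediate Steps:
$x = 0$
$k{\left(Q,Y \right)} = Q^{2} + 6 Y$ ($k{\left(Q,Y \right)} = \left(Q^{2} + 6 Y\right) + 0 = Q^{2} + 6 Y$)
$C{\left(f \right)} = 0$
$C{\left(k{\left(-4,x \right)} \right)} 11 \left(-28\right) = 0 \cdot 11 \left(-28\right) = 0 \left(-28\right) = 0$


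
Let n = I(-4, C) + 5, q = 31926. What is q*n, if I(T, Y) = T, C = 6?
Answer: 31926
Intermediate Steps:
n = 1 (n = -4 + 5 = 1)
q*n = 31926*1 = 31926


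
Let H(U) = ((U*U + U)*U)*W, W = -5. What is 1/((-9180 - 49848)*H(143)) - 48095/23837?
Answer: -31403967089873/15564536095680 ≈ -2.0177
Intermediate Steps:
H(U) = -5*U*(U + U²) (H(U) = ((U*U + U)*U)*(-5) = ((U² + U)*U)*(-5) = ((U + U²)*U)*(-5) = (U*(U + U²))*(-5) = -5*U*(U + U²))
1/((-9180 - 49848)*H(143)) - 48095/23837 = 1/((-9180 - 49848)*((5*143²*(-1 - 1*143)))) - 48095/23837 = 1/((-59028)*((5*20449*(-1 - 143)))) - 48095*1/23837 = -1/(59028*(5*20449*(-144))) - 48095/23837 = -1/59028/(-14723280) - 48095/23837 = -1/59028*(-1/14723280) - 48095/23837 = 1/869085771840 - 48095/23837 = -31403967089873/15564536095680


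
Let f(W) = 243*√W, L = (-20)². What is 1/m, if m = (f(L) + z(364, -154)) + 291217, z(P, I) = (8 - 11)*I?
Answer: 1/296539 ≈ 3.3722e-6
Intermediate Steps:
L = 400
z(P, I) = -3*I
m = 296539 (m = (243*√400 - 3*(-154)) + 291217 = (243*20 + 462) + 291217 = (4860 + 462) + 291217 = 5322 + 291217 = 296539)
1/m = 1/296539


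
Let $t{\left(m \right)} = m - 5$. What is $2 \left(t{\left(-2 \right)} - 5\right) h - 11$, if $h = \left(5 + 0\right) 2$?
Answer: $-251$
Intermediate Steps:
$t{\left(m \right)} = -5 + m$
$h = 10$ ($h = 5 \cdot 2 = 10$)
$2 \left(t{\left(-2 \right)} - 5\right) h - 11 = 2 \left(\left(-5 - 2\right) - 5\right) 10 - 11 = 2 \left(-7 - 5\right) 10 - 11 = 2 \left(-12\right) 10 - 11 = \left(-24\right) 10 - 11 = -240 - 11 = -251$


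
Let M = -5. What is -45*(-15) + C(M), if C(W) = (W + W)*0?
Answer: 675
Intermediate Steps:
C(W) = 0 (C(W) = (2*W)*0 = 0)
-45*(-15) + C(M) = -45*(-15) + 0 = 675 + 0 = 675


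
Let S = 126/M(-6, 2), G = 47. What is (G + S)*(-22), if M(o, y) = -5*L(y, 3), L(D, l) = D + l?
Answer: -23078/25 ≈ -923.12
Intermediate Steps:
M(o, y) = -15 - 5*y (M(o, y) = -5*(y + 3) = -5*(3 + y) = -15 - 5*y)
S = -126/25 (S = 126/(-15 - 5*2) = 126/(-15 - 10) = 126/(-25) = 126*(-1/25) = -126/25 ≈ -5.0400)
(G + S)*(-22) = (47 - 126/25)*(-22) = (1049/25)*(-22) = -23078/25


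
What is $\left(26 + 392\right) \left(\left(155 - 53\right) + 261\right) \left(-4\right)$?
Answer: $-606936$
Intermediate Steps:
$\left(26 + 392\right) \left(\left(155 - 53\right) + 261\right) \left(-4\right) = 418 \left(102 + 261\right) \left(-4\right) = 418 \cdot 363 \left(-4\right) = 151734 \left(-4\right) = -606936$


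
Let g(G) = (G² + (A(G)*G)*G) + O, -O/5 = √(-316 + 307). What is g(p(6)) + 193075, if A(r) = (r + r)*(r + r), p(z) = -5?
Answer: 195600 - 15*I ≈ 1.956e+5 - 15.0*I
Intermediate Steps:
A(r) = 4*r² (A(r) = (2*r)*(2*r) = 4*r²)
O = -15*I (O = -5*√(-316 + 307) = -15*I ≈ -15.0*I)
g(G) = G² - 15*I + 4*G⁴ (g(G) = (G² + ((4*G²)*G)*G) - 15*I = (G² + (4*G³)*G) - 15*I = (G² + 4*G⁴) - 15*I = G² - 15*I + 4*G⁴)
g(p(6)) + 193075 = ((-5)² - 15*I + 4*(-5)⁴) + 193075 = (25 - 15*I + 4*625) + 193075 = (25 - 15*I + 2500) + 193075 = (2525 - 15*I) + 193075 = 195600 - 15*I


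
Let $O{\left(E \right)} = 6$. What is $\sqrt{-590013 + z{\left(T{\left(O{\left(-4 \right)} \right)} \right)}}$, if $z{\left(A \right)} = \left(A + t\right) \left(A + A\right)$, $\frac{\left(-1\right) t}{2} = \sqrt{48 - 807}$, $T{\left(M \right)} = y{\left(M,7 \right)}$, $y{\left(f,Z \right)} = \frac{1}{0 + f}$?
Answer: $\frac{\sqrt{-21240466 - 24 i \sqrt{759}}}{6} \approx 0.011956 - 768.12 i$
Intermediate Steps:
$y{\left(f,Z \right)} = \frac{1}{f}$
$T{\left(M \right)} = \frac{1}{M}$
$t = - 2 i \sqrt{759}$ ($t = - 2 \sqrt{48 - 807} = - 2 \sqrt{-759} = - 2 i \sqrt{759} \approx - 55.1 i$)
$z{\left(A \right)} = 2 A \left(A - 2 i \sqrt{759}\right)$ ($z{\left(A \right)} = \left(A - 2 i \sqrt{759}\right) \left(A + A\right) = \left(A - 2 i \sqrt{759}\right) 2 A = 2 A \left(A - 2 i \sqrt{759}\right)$)
$\sqrt{-590013 + z{\left(T{\left(O{\left(-4 \right)} \right)} \right)}} = \sqrt{-590013 + \frac{2 \left(\frac{1}{6} - 2 i \sqrt{759}\right)}{6}} = \sqrt{-590013 + 2 \cdot \frac{1}{6} \left(\frac{1}{6} - 2 i \sqrt{759}\right)} = \sqrt{-590013 + \left(\frac{1}{18} - \frac{2 i \sqrt{759}}{3}\right)} = \sqrt{- \frac{10620233}{18} - \frac{2 i \sqrt{759}}{3}}$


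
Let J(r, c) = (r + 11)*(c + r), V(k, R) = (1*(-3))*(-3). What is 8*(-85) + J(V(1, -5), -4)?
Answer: -580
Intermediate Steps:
V(k, R) = 9 (V(k, R) = -3*(-3) = 9)
J(r, c) = (11 + r)*(c + r)
8*(-85) + J(V(1, -5), -4) = 8*(-85) + (9**2 + 11*(-4) + 11*9 - 4*9) = -680 + (81 - 44 + 99 - 36) = -680 + 100 = -580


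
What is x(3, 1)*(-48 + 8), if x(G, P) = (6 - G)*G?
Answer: -360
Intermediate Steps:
x(G, P) = G*(6 - G)
x(3, 1)*(-48 + 8) = (3*(6 - 1*3))*(-48 + 8) = (3*(6 - 3))*(-40) = (3*3)*(-40) = 9*(-40) = -360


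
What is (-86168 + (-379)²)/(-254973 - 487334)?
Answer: -57473/742307 ≈ -0.077425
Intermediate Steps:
(-86168 + (-379)²)/(-254973 - 487334) = (-86168 + 143641)/(-742307) = 57473*(-1/742307) = -57473/742307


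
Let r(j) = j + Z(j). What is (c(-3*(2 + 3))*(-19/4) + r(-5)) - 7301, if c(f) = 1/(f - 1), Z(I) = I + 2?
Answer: -467757/64 ≈ -7308.7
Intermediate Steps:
Z(I) = 2 + I
c(f) = 1/(-1 + f)
r(j) = 2 + 2*j (r(j) = j + (2 + j) = 2 + 2*j)
(c(-3*(2 + 3))*(-19/4) + r(-5)) - 7301 = ((-19/4)/(-1 - 3*(2 + 3)) + (2 + 2*(-5))) - 7301 = ((-19*1/4)/(-1 - 3*5) + (2 - 10)) - 7301 = (-19/4/(-1 - 15) - 8) - 7301 = (-19/4/(-16) - 8) - 7301 = (-1/16*(-19/4) - 8) - 7301 = (19/64 - 8) - 7301 = -493/64 - 7301 = -467757/64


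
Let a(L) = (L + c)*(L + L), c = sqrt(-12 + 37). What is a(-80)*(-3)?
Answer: -36000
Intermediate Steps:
c = 5 (c = sqrt(25) = 5)
a(L) = 2*L*(5 + L) (a(L) = (L + 5)*(L + L) = (5 + L)*(2*L) = 2*L*(5 + L))
a(-80)*(-3) = (2*(-80)*(5 - 80))*(-3) = (2*(-80)*(-75))*(-3) = 12000*(-3) = -36000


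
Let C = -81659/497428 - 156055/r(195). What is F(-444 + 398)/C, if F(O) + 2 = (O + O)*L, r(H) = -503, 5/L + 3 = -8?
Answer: 987300472/7688608763 ≈ 0.12841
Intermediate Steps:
L = -5/11 (L = 5/(-3 - 8) = 5/(-11) = 5*(-1/11) = -5/11 ≈ -0.45455)
F(O) = -2 - 10*O/11 (F(O) = -2 + (O + O)*(-5/11) = -2 + (2*O)*(-5/11) = -2 - 10*O/11)
C = 2096893299/6762332 (C = -81659/497428 - 156055/(-503) = -81659*1/497428 - 156055*(-1/503) = -2207/13444 + 156055/503 = 2096893299/6762332 ≈ 310.08)
F(-444 + 398)/C = (-2 - 10*(-444 + 398)/11)/(2096893299/6762332) = (-2 - 10/11*(-46))*(6762332/2096893299) = (-2 + 460/11)*(6762332/2096893299) = (438/11)*(6762332/2096893299) = 987300472/7688608763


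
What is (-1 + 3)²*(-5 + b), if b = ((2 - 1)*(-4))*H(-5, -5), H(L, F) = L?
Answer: 60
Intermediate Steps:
b = 20 (b = ((2 - 1)*(-4))*(-5) = (1*(-4))*(-5) = -4*(-5) = 20)
(-1 + 3)²*(-5 + b) = (-1 + 3)²*(-5 + 20) = 2²*15 = 4*15 = 60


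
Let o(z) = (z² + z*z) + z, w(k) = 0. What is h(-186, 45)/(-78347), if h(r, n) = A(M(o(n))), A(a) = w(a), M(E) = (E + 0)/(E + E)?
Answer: 0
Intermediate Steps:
o(z) = z + 2*z² (o(z) = (z² + z²) + z = 2*z² + z = z + 2*z²)
M(E) = ½ (M(E) = E/((2*E)) = E*(1/(2*E)) = ½)
A(a) = 0
h(r, n) = 0
h(-186, 45)/(-78347) = 0/(-78347) = 0*(-1/78347) = 0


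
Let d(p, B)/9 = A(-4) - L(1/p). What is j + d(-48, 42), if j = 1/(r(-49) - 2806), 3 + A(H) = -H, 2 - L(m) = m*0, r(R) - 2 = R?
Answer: -25678/2853 ≈ -9.0004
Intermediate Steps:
r(R) = 2 + R
L(m) = 2 (L(m) = 2 - m*0 = 2 - 1*0 = 2 + 0 = 2)
A(H) = -3 - H
j = -1/2853 (j = 1/((2 - 49) - 2806) = 1/(-47 - 2806) = 1/(-2853) = -1/2853 ≈ -0.00035051)
d(p, B) = -9 (d(p, B) = 9*((-3 - 1*(-4)) - 1*2) = 9*((-3 + 4) - 2) = 9*(1 - 2) = 9*(-1) = -9)
j + d(-48, 42) = -1/2853 - 9 = -25678/2853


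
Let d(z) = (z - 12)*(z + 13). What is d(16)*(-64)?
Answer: -7424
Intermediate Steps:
d(z) = (-12 + z)*(13 + z)
d(16)*(-64) = (-156 + 16 + 16²)*(-64) = (-156 + 16 + 256)*(-64) = 116*(-64) = -7424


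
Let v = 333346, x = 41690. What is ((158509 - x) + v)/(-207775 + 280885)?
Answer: 30011/4874 ≈ 6.1574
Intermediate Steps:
((158509 - x) + v)/(-207775 + 280885) = ((158509 - 1*41690) + 333346)/(-207775 + 280885) = ((158509 - 41690) + 333346)/73110 = (116819 + 333346)*(1/73110) = 450165*(1/73110) = 30011/4874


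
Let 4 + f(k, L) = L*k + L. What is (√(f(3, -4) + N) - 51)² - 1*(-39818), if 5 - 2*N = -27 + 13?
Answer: 84817/2 - 51*I*√42 ≈ 42409.0 - 330.52*I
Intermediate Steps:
f(k, L) = -4 + L + L*k (f(k, L) = -4 + (L*k + L) = -4 + (L + L*k) = -4 + L + L*k)
N = 19/2 (N = 5/2 - (-27 + 13)/2 = 5/2 - ½*(-14) = 5/2 + 7 = 19/2 ≈ 9.5000)
(√(f(3, -4) + N) - 51)² - 1*(-39818) = (√((-4 - 4 - 4*3) + 19/2) - 51)² - 1*(-39818) = (√((-4 - 4 - 12) + 19/2) - 51)² + 39818 = (√(-20 + 19/2) - 51)² + 39818 = (√(-21/2) - 51)² + 39818 = (I*√42/2 - 51)² + 39818 = (-51 + I*√42/2)² + 39818 = 39818 + (-51 + I*√42/2)²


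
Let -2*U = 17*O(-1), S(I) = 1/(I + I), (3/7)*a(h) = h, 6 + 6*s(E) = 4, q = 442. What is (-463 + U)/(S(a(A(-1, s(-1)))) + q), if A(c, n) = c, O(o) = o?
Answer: -6363/6185 ≈ -1.0288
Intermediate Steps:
s(E) = -1/3 (s(E) = -1 + (1/6)*4 = -1 + 2/3 = -1/3)
a(h) = 7*h/3
S(I) = 1/(2*I)
U = 17/2 (U = -17*(-1)/2 = -1/2*(-17) = 17/2 ≈ 8.5000)
(-463 + U)/(S(a(A(-1, s(-1)))) + q) = (-463 + 17/2)/(1/(2*(((7/3)*(-1)))) + 442) = -909/(2*(1/(2*(-7/3)) + 442)) = -909/(2*((1/2)*(-3/7) + 442)) = -909/(2*(-3/14 + 442)) = -909/(2*6185/14) = -909/2*14/6185 = -6363/6185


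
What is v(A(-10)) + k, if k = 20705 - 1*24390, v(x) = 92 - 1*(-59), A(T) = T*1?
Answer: -3534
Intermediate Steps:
A(T) = T
v(x) = 151 (v(x) = 92 + 59 = 151)
k = -3685 (k = 20705 - 24390 = -3685)
v(A(-10)) + k = 151 - 3685 = -3534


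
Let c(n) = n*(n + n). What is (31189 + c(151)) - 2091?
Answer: 74700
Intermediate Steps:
c(n) = 2*n² (c(n) = n*(2*n) = 2*n²)
(31189 + c(151)) - 2091 = (31189 + 2*151²) - 2091 = (31189 + 2*22801) - 2091 = (31189 + 45602) - 2091 = 76791 - 2091 = 74700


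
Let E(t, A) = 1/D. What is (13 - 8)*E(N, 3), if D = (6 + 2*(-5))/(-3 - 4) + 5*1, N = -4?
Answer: 35/39 ≈ 0.89744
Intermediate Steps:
D = 39/7 (D = (6 - 10)/(-7) + 5 = -4*(-⅐) + 5 = 4/7 + 5 = 39/7 ≈ 5.5714)
E(t, A) = 7/39 (E(t, A) = 1/(39/7) = 7/39)
(13 - 8)*E(N, 3) = (13 - 8)*(7/39) = 5*(7/39) = 35/39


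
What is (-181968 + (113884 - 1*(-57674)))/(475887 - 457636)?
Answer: -10410/18251 ≈ -0.57038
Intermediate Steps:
(-181968 + (113884 - 1*(-57674)))/(475887 - 457636) = (-181968 + (113884 + 57674))/18251 = (-181968 + 171558)*(1/18251) = -10410*1/18251 = -10410/18251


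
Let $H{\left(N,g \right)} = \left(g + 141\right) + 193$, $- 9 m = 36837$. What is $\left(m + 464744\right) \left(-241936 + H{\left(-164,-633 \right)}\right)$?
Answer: $-111585794985$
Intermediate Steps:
$m = -4093$ ($m = \left(- \frac{1}{9}\right) 36837 = -4093$)
$H{\left(N,g \right)} = 334 + g$ ($H{\left(N,g \right)} = \left(141 + g\right) + 193 = 334 + g$)
$\left(m + 464744\right) \left(-241936 + H{\left(-164,-633 \right)}\right) = \left(-4093 + 464744\right) \left(-241936 + \left(334 - 633\right)\right) = 460651 \left(-241936 - 299\right) = 460651 \left(-242235\right) = -111585794985$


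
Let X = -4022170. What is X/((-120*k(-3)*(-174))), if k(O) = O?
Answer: 402217/6264 ≈ 64.211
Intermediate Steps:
X/((-120*k(-3)*(-174))) = -4022170/(-120*(-3)*(-174)) = -4022170/(360*(-174)) = -4022170/(-62640) = -4022170*(-1/62640) = 402217/6264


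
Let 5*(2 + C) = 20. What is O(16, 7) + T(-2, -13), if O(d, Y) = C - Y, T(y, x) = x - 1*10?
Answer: -28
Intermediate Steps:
C = 2 (C = -2 + (1/5)*20 = -2 + 4 = 2)
T(y, x) = -10 + x (T(y, x) = x - 10 = -10 + x)
O(d, Y) = 2 - Y
O(16, 7) + T(-2, -13) = (2 - 1*7) + (-10 - 13) = (2 - 7) - 23 = -5 - 23 = -28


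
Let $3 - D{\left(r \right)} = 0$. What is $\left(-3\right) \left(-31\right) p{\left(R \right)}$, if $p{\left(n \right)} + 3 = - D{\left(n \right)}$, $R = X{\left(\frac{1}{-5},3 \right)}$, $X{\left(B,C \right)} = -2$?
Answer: $-558$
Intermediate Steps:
$D{\left(r \right)} = 3$ ($D{\left(r \right)} = 3 - 0 = 3 + 0 = 3$)
$R = -2$
$p{\left(n \right)} = -6$ ($p{\left(n \right)} = -3 - 3 = -6$)
$\left(-3\right) \left(-31\right) p{\left(R \right)} = \left(-3\right) \left(-31\right) \left(-6\right) = 93 \left(-6\right) = -558$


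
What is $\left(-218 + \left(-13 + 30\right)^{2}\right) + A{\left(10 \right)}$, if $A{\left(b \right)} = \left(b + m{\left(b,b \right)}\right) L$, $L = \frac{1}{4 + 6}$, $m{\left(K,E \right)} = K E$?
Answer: $82$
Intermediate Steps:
$m{\left(K,E \right)} = E K$
$L = \frac{1}{10} \approx 0.1$
$A{\left(b \right)} = \frac{b}{10} + \frac{b^{2}}{10}$ ($A{\left(b \right)} = \left(b + b b\right) \frac{1}{10} = \left(b + b^{2}\right) \frac{1}{10} = \frac{b}{10} + \frac{b^{2}}{10}$)
$\left(-218 + \left(-13 + 30\right)^{2}\right) + A{\left(10 \right)} = \left(-218 + \left(-13 + 30\right)^{2}\right) + \frac{1}{10} \cdot 10 \left(1 + 10\right) = \left(-218 + 17^{2}\right) + \frac{1}{10} \cdot 10 \cdot 11 = \left(-218 + 289\right) + 11 = 71 + 11 = 82$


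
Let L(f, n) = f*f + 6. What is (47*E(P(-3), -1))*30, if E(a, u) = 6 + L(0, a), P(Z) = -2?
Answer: 16920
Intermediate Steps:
L(f, n) = 6 + f² (L(f, n) = f² + 6 = 6 + f²)
E(a, u) = 12 (E(a, u) = 6 + (6 + 0²) = 6 + (6 + 0) = 6 + 6 = 12)
(47*E(P(-3), -1))*30 = (47*12)*30 = 564*30 = 16920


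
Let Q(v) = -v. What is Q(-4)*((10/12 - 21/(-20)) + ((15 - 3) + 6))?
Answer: 1193/15 ≈ 79.533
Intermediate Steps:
Q(-4)*((10/12 - 21/(-20)) + ((15 - 3) + 6)) = (-1*(-4))*((10/12 - 21/(-20)) + ((15 - 3) + 6)) = 4*((10*(1/12) - 21*(-1/20)) + (12 + 6)) = 4*((⅚ + 21/20) + 18) = 4*(113/60 + 18) = 4*(1193/60) = 1193/15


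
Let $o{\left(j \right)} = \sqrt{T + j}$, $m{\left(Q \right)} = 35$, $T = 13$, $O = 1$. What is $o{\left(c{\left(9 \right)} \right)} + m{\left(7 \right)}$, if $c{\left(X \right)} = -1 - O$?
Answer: $35 + \sqrt{11} \approx 38.317$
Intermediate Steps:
$c{\left(X \right)} = -2$ ($c{\left(X \right)} = -1 - 1 = -2$)
$o{\left(j \right)} = \sqrt{13 + j}$
$o{\left(c{\left(9 \right)} \right)} + m{\left(7 \right)} = \sqrt{13 - 2} + 35 = \sqrt{11} + 35 = 35 + \sqrt{11}$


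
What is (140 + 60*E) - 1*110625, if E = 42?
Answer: -107965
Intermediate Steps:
(140 + 60*E) - 1*110625 = (140 + 60*42) - 1*110625 = (140 + 2520) - 110625 = 2660 - 110625 = -107965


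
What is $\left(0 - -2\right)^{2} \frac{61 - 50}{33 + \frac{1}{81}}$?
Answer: $\frac{1782}{1337} \approx 1.3328$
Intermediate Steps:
$\left(0 - -2\right)^{2} \frac{61 - 50}{33 + \frac{1}{81}} = \left(0 + \left(-2 + 4\right)\right)^{2} \frac{11}{33 + \frac{1}{81}} = \left(0 + 2\right)^{2} \frac{11}{\frac{2674}{81}} = 2^{2} \cdot 11 \cdot \frac{81}{2674} = 4 \cdot \frac{891}{2674} = \frac{1782}{1337}$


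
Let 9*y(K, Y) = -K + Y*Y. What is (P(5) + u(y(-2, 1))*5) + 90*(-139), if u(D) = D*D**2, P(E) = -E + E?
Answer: -337765/27 ≈ -12510.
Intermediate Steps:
y(K, Y) = -K/9 + Y**2/9 (y(K, Y) = (-K + Y*Y)/9 = (-K + Y**2)/9 = (Y**2 - K)/9 = -K/9 + Y**2/9)
P(E) = 0
u(D) = D**3
(P(5) + u(y(-2, 1))*5) + 90*(-139) = (0 + (-1/9*(-2) + (1/9)*1**2)**3*5) + 90*(-139) = (0 + (2/9 + (1/9)*1)**3*5) - 12510 = (0 + (2/9 + 1/9)**3*5) - 12510 = (0 + (1/3)**3*5) - 12510 = (0 + (1/27)*5) - 12510 = (0 + 5/27) - 12510 = 5/27 - 12510 = -337765/27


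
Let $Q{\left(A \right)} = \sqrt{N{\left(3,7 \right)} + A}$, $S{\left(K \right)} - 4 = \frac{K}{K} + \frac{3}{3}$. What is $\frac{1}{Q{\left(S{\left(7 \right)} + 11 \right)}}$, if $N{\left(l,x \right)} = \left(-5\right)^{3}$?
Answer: $- \frac{i \sqrt{3}}{18} \approx - 0.096225 i$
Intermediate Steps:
$S{\left(K \right)} = 6$ ($S{\left(K \right)} = 4 + \left(\frac{K}{K} + \frac{3}{3}\right) = 4 + \left(1 + 3 \cdot \frac{1}{3}\right) = 4 + \left(1 + 1\right) = 4 + 2 = 6$)
$N{\left(l,x \right)} = -125$
$Q{\left(A \right)} = \sqrt{-125 + A}$
$\frac{1}{Q{\left(S{\left(7 \right)} + 11 \right)}} = \frac{1}{\sqrt{-125 + \left(6 + 11\right)}} = \frac{1}{\sqrt{-125 + 17}} = \frac{1}{\sqrt{-108}} = \frac{1}{6 i \sqrt{3}} = - \frac{i \sqrt{3}}{18}$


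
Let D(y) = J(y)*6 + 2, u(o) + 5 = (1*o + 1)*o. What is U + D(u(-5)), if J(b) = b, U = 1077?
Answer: 1169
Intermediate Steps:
u(o) = -5 + o*(1 + o) (u(o) = -5 + (1*o + 1)*o = -5 + (o + 1)*o = -5 + (1 + o)*o = -5 + o*(1 + o))
D(y) = 2 + 6*y (D(y) = y*6 + 2 = 6*y + 2 = 2 + 6*y)
U + D(u(-5)) = 1077 + (2 + 6*(-5 - 5 + (-5)²)) = 1077 + (2 + 6*(-5 - 5 + 25)) = 1077 + (2 + 6*15) = 1077 + (2 + 90) = 1077 + 92 = 1169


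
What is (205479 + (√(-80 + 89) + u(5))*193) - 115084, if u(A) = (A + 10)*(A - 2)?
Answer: 99659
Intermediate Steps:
u(A) = (-2 + A)*(10 + A) (u(A) = (10 + A)*(-2 + A) = (-2 + A)*(10 + A))
(205479 + (√(-80 + 89) + u(5))*193) - 115084 = (205479 + (√(-80 + 89) + (-20 + 5² + 8*5))*193) - 115084 = (205479 + (√9 + (-20 + 25 + 40))*193) - 115084 = (205479 + (3 + 45)*193) - 115084 = (205479 + 48*193) - 115084 = (205479 + 9264) - 115084 = 214743 - 115084 = 99659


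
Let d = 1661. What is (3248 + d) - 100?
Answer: 4809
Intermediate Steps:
(3248 + d) - 100 = (3248 + 1661) - 100 = 4909 - 100 = 4809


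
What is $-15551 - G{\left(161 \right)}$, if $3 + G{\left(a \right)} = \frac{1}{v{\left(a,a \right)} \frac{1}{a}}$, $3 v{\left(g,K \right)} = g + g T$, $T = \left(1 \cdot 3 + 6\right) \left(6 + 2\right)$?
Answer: $- \frac{1135007}{73} \approx -15548.0$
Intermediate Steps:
$T = 72$ ($T = \left(3 + 6\right) 8 = 9 \cdot 8 = 72$)
$v{\left(g,K \right)} = \frac{73 g}{3}$ ($v{\left(g,K \right)} = \frac{g + g 72}{3} = \frac{g + 72 g}{3} = \frac{73 g}{3}$)
$G{\left(a \right)} = - \frac{216}{73}$ ($G{\left(a \right)} = -3 + \frac{1}{\frac{73 a}{3} \frac{1}{a}} = -3 + \frac{1}{\frac{73}{3}} = -3 + \frac{3}{73} = - \frac{216}{73}$)
$-15551 - G{\left(161 \right)} = -15551 - - \frac{216}{73} = -15551 + \frac{216}{73} = - \frac{1135007}{73}$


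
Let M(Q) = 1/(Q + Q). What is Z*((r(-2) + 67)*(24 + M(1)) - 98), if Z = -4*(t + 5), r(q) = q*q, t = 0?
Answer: -32830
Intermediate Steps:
r(q) = q**2
M(Q) = 1/(2*Q)
Z = -20 (Z = -4*(0 + 5) = -4*5 = -20)
Z*((r(-2) + 67)*(24 + M(1)) - 98) = -20*(((-2)**2 + 67)*(24 + (1/2)/1) - 98) = -20*((4 + 67)*(24 + (1/2)*1) - 98) = -20*(71*(24 + 1/2) - 98) = -20*(71*(49/2) - 98) = -20*(3479/2 - 98) = -20*3283/2 = -32830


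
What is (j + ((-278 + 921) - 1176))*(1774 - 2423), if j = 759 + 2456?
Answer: -1740618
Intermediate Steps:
j = 3215
(j + ((-278 + 921) - 1176))*(1774 - 2423) = (3215 + ((-278 + 921) - 1176))*(1774 - 2423) = (3215 + (643 - 1176))*(-649) = (3215 - 533)*(-649) = 2682*(-649) = -1740618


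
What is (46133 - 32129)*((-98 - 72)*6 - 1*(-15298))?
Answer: 199949112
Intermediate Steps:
(46133 - 32129)*((-98 - 72)*6 - 1*(-15298)) = 14004*(-170*6 + 15298) = 14004*(-1020 + 15298) = 14004*14278 = 199949112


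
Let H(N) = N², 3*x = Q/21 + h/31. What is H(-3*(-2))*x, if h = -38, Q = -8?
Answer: -4184/217 ≈ -19.281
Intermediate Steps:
x = -1046/1953 (x = (-8/21 - 38/31)/3 = (⅓)*(-1046/651) = -1046/1953 ≈ -0.53559)
H(-3*(-2))*x = (-3*(-2))²*(-1046/1953) = 6²*(-1046/1953) = 36*(-1046/1953) = -4184/217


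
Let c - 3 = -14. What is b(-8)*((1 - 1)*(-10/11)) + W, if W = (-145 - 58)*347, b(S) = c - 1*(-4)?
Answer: -70441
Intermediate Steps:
c = -11 (c = 3 - 14 = -11)
b(S) = -7 (b(S) = -11 - 1*(-4) = -11 + 4 = -7)
W = -70441 (W = -203*347 = -70441)
b(-8)*((1 - 1)*(-10/11)) + W = -7*(1 - 1)*(-10/11) - 70441 = -0*(-10*1/11) - 70441 = -0*(-10)/11 - 70441 = -7*0 - 70441 = 0 - 70441 = -70441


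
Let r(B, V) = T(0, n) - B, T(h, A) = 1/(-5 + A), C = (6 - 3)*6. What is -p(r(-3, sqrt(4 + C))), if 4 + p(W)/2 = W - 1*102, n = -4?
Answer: 1856/9 ≈ 206.22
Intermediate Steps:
C = 18 (C = 3*6 = 18)
r(B, V) = -1/9 - B (r(B, V) = 1/(-5 - 4) - B = 1/(-9) - B = -1/9 - B)
p(W) = -212 + 2*W (p(W) = -8 + 2*(W - 1*102) = -8 + 2*(W - 102) = -8 + 2*(-102 + W) = -8 + (-204 + 2*W) = -212 + 2*W)
-p(r(-3, sqrt(4 + C))) = -(-212 + 2*(-1/9 - 1*(-3))) = -(-212 + 2*(-1/9 + 3)) = -(-212 + 2*(26/9)) = -(-212 + 52/9) = -1*(-1856/9) = 1856/9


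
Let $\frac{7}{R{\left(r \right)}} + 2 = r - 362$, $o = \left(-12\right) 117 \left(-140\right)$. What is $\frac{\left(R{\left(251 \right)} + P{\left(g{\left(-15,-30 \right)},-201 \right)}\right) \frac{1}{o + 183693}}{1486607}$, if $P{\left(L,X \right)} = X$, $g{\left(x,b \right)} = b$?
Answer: $- \frac{22720}{63877405187523} \approx -3.5568 \cdot 10^{-10}$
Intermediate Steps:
$o = 196560$ ($o = \left(-1404\right) \left(-140\right) = 196560$)
$R{\left(r \right)} = \frac{7}{-364 + r}$ ($R{\left(r \right)} = \frac{7}{-2 + \left(r - 362\right)} = \frac{7}{-2 + \left(-362 + r\right)} = \frac{7}{-364 + r}$)
$\frac{\left(R{\left(251 \right)} + P{\left(g{\left(-15,-30 \right)},-201 \right)}\right) \frac{1}{o + 183693}}{1486607} = \frac{\left(\frac{7}{-364 + 251} - 201\right) \frac{1}{196560 + 183693}}{1486607} = \frac{\frac{7}{-113} - 201}{380253} \cdot \frac{1}{1486607} = \left(7 \left(- \frac{1}{113}\right) - 201\right) \frac{1}{380253} \cdot \frac{1}{1486607} = \left(- \frac{7}{113} - 201\right) \frac{1}{380253} \cdot \frac{1}{1486607} = \left(- \frac{22720}{113}\right) \frac{1}{380253} \cdot \frac{1}{1486607} = \left(- \frac{22720}{42968589}\right) \frac{1}{1486607} = - \frac{22720}{63877405187523}$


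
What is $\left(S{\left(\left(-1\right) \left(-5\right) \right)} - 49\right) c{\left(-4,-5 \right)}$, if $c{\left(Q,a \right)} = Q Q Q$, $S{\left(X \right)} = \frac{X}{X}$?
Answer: $3072$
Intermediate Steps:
$S{\left(X \right)} = 1$
$c{\left(Q,a \right)} = Q^{3}$ ($c{\left(Q,a \right)} = Q^{2} Q = Q^{3}$)
$\left(S{\left(\left(-1\right) \left(-5\right) \right)} - 49\right) c{\left(-4,-5 \right)} = \left(1 - 49\right) \left(-4\right)^{3} = \left(1 - 49\right) \left(-64\right) = \left(-48\right) \left(-64\right) = 3072$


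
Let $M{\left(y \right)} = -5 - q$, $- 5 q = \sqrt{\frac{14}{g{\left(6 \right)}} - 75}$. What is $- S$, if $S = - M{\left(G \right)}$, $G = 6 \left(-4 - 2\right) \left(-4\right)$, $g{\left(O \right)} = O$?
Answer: $-5 + \frac{i \sqrt{654}}{15} \approx -5.0 + 1.7049 i$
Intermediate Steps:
$G = 144$ ($G = 6 \left(-6\right) \left(-4\right) = \left(-36\right) \left(-4\right) = 144$)
$q = - \frac{i \sqrt{654}}{15}$ ($q = - \frac{\sqrt{\frac{14}{6} - 75}}{5} = - \frac{\sqrt{14 \cdot \frac{1}{6} - 75}}{5} = - \frac{\sqrt{\frac{7}{3} - 75}}{5} = - \frac{\sqrt{- \frac{218}{3}}}{5} = - \frac{\frac{1}{3} i \sqrt{654}}{5} = - \frac{i \sqrt{654}}{15} \approx - 1.7049 i$)
$M{\left(y \right)} = -5 + \frac{i \sqrt{654}}{15}$ ($M{\left(y \right)} = -5 - - \frac{i \sqrt{654}}{15} = -5 + \frac{i \sqrt{654}}{15}$)
$S = 5 - \frac{i \sqrt{654}}{15}$ ($S = - (-5 + \frac{i \sqrt{654}}{15}) = 5 - \frac{i \sqrt{654}}{15} \approx 5.0 - 1.7049 i$)
$- S = - (5 - \frac{i \sqrt{654}}{15}) = -5 + \frac{i \sqrt{654}}{15}$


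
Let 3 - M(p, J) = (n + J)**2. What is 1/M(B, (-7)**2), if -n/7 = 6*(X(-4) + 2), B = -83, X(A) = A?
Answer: -1/17686 ≈ -5.6542e-5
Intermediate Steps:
n = 84 (n = -42*(-4 + 2) = -42*(-2) = -7*(-12) = 84)
M(p, J) = 3 - (84 + J)**2
1/M(B, (-7)**2) = 1/(3 - (84 + (-7)**2)**2) = 1/(3 - (84 + 49)**2) = 1/(3 - 1*133**2) = 1/(3 - 1*17689) = 1/(3 - 17689) = 1/(-17686) = -1/17686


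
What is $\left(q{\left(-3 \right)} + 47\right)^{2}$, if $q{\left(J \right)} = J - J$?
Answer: $2209$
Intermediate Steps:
$q{\left(J \right)} = 0$
$\left(q{\left(-3 \right)} + 47\right)^{2} = \left(0 + 47\right)^{2} = 47^{2} = 2209$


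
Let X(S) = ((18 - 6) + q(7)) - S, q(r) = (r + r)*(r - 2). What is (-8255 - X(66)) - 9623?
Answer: -17894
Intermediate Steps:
q(r) = 2*r*(-2 + r) (q(r) = (2*r)*(-2 + r) = 2*r*(-2 + r))
X(S) = 82 - S (X(S) = ((18 - 6) + 2*7*(-2 + 7)) - S = (12 + 2*7*5) - S = (12 + 70) - S = 82 - S)
(-8255 - X(66)) - 9623 = (-8255 - (82 - 1*66)) - 9623 = (-8255 - (82 - 66)) - 9623 = (-8255 - 1*16) - 9623 = (-8255 - 16) - 9623 = -8271 - 9623 = -17894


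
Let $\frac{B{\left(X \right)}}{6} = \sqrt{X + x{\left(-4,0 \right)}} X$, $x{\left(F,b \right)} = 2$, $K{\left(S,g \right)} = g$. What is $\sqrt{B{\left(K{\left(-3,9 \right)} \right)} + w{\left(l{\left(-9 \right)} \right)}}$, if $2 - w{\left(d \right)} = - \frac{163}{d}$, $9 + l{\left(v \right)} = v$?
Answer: $\frac{\sqrt{-254 + 1944 \sqrt{11}}}{6} \approx 13.116$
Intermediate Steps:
$l{\left(v \right)} = -9 + v$
$w{\left(d \right)} = 2 + \frac{163}{d}$ ($w{\left(d \right)} = 2 - - \frac{163}{d} = 2 + \frac{163}{d}$)
$B{\left(X \right)} = 6 X \sqrt{2 + X}$ ($B{\left(X \right)} = 6 \sqrt{X + 2} X = 6 \sqrt{2 + X} X = 6 X \sqrt{2 + X}$)
$\sqrt{B{\left(K{\left(-3,9 \right)} \right)} + w{\left(l{\left(-9 \right)} \right)}} = \sqrt{6 \cdot 9 \sqrt{2 + 9} + \left(2 + \frac{163}{-9 - 9}\right)} = \sqrt{6 \cdot 9 \sqrt{11} + \left(2 + \frac{163}{-18}\right)} = \sqrt{54 \sqrt{11} + \left(2 + 163 \left(- \frac{1}{18}\right)\right)} = \sqrt{54 \sqrt{11} + \left(2 - \frac{163}{18}\right)} = \sqrt{54 \sqrt{11} - \frac{127}{18}} = \sqrt{- \frac{127}{18} + 54 \sqrt{11}}$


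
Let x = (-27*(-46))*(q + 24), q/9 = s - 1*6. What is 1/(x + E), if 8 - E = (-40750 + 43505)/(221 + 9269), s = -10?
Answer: -1898/282863287 ≈ -6.7100e-6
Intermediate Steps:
q = -144 (q = 9*(-10 - 1*6) = 9*(-10 - 6) = 9*(-16) = -144)
E = 14633/1898 (E = 8 - (-40750 + 43505)/(221 + 9269) = 8 - 2755/9490 = 8 - 1*551/1898 = 8 - 551/1898 = 14633/1898 ≈ 7.7097)
x = -149040 (x = (-27*(-46))*(-144 + 24) = 1242*(-120) = -149040)
1/(x + E) = 1/(-149040 + 14633/1898) = 1/(-282863287/1898) = -1898/282863287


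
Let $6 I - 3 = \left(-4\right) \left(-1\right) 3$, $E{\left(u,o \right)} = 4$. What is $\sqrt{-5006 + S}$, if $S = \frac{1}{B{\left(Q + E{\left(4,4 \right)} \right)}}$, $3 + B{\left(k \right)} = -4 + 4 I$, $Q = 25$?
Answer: $\frac{i \sqrt{45051}}{3} \approx 70.751 i$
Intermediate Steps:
$I = \frac{5}{2}$ ($I = \frac{1}{2} + \frac{\left(-4\right) \left(-1\right) 3}{6} = \frac{1}{2} + \frac{4 \cdot 3}{6} = \frac{1}{2} + \frac{1}{6} \cdot 12 = \frac{1}{2} + 2 = \frac{5}{2} \approx 2.5$)
$B{\left(k \right)} = 3$ ($B{\left(k \right)} = -3 + \left(-4 + 4 \cdot \frac{5}{2}\right) = -3 + \left(-4 + 10\right) = -3 + 6 = 3$)
$S = \frac{1}{3} \approx 0.33333$
$\sqrt{-5006 + S} = \sqrt{-5006 + \frac{1}{3}} = \sqrt{- \frac{15017}{3}} = \frac{i \sqrt{45051}}{3}$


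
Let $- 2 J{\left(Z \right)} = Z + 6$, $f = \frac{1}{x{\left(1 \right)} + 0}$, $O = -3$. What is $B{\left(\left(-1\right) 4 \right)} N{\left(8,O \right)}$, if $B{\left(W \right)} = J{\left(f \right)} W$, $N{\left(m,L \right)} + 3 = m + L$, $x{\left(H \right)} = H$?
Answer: $28$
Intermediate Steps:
$f = 1$ ($f = \frac{1}{1 + 0} = 1^{-1} = 1$)
$N{\left(m,L \right)} = -3 + L + m$ ($N{\left(m,L \right)} = -3 + \left(m + L\right) = -3 + \left(L + m\right) = -3 + L + m$)
$J{\left(Z \right)} = -3 - \frac{Z}{2}$ ($J{\left(Z \right)} = - \frac{Z + 6}{2} = - \frac{6 + Z}{2} = -3 - \frac{Z}{2}$)
$B{\left(W \right)} = - \frac{7 W}{2}$ ($B{\left(W \right)} = \left(-3 - \frac{1}{2}\right) W = - \frac{7 W}{2}$)
$B{\left(\left(-1\right) 4 \right)} N{\left(8,O \right)} = - \frac{7 \left(\left(-1\right) 4\right)}{2} \left(-3 - 3 + 8\right) = \left(- \frac{7}{2}\right) \left(-4\right) 2 = 14 \cdot 2 = 28$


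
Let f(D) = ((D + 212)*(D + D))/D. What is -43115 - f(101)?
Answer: -43741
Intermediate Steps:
f(D) = 424 + 2*D (f(D) = ((212 + D)*(2*D))/D = (2*D*(212 + D))/D = 424 + 2*D)
-43115 - f(101) = -43115 - (424 + 2*101) = -43115 - (424 + 202) = -43115 - 1*626 = -43115 - 626 = -43741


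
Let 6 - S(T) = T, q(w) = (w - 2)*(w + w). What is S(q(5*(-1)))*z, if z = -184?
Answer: 11776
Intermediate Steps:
q(w) = 2*w*(-2 + w) (q(w) = (-2 + w)*(2*w) = 2*w*(-2 + w))
S(T) = 6 - T
S(q(5*(-1)))*z = (6 - 2*5*(-1)*(-2 + 5*(-1)))*(-184) = (6 - 2*(-5)*(-2 - 5))*(-184) = (6 - 2*(-5)*(-7))*(-184) = (6 - 1*70)*(-184) = (6 - 70)*(-184) = -64*(-184) = 11776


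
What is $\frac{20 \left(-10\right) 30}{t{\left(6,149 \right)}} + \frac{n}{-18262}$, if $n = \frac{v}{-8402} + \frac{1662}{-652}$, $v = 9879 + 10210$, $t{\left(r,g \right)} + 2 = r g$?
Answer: $- \frac{18756958501513}{2788646645038} \approx -6.7262$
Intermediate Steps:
$t{\left(r,g \right)} = -2 + g r$ ($t{\left(r,g \right)} = -2 + r g = -2 + g r$)
$v = 20089$
$n = - \frac{3382769}{684763}$ ($n = \frac{20089}{-8402} + \frac{1662}{-652} = 20089 \left(- \frac{1}{8402}\right) + 1662 \left(- \frac{1}{652}\right) = - \frac{20089}{8402} - \frac{831}{326} = - \frac{3382769}{684763} \approx -4.9401$)
$\frac{20 \left(-10\right) 30}{t{\left(6,149 \right)}} + \frac{n}{-18262} = \frac{20 \left(-10\right) 30}{-2 + 149 \cdot 6} - \frac{3382769}{684763 \left(-18262\right)} = \frac{\left(-200\right) 30}{-2 + 894} - - \frac{3382769}{12505141906} = - \frac{6000}{892} + \frac{3382769}{12505141906} = \left(-6000\right) \frac{1}{892} + \frac{3382769}{12505141906} = - \frac{1500}{223} + \frac{3382769}{12505141906} = - \frac{18756958501513}{2788646645038}$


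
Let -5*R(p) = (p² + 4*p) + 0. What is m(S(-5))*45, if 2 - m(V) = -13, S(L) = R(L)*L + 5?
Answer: 675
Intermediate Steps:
R(p) = -4*p/5 - p²/5 (R(p) = -((p² + 4*p) + 0)/5 = -(p² + 4*p)/5 = -4*p/5 - p²/5)
S(L) = 5 - L²*(4 + L)/5 (S(L) = (-L*(4 + L)/5)*L + 5 = -L²*(4 + L)/5 + 5 = 5 - L²*(4 + L)/5)
m(V) = 15 (m(V) = 2 - 1*(-13) = 2 + 13 = 15)
m(S(-5))*45 = 15*45 = 675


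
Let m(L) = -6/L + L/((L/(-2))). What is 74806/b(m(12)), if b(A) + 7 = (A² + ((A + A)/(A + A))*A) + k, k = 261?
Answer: 299224/1031 ≈ 290.23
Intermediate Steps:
m(L) = -2 - 6/L (m(L) = -6/L + L/((L*(-½))) = -6/L + L/((-L/2)) = -6/L + L*(-2/L) = -6/L - 2 = -2 - 6/L)
b(A) = 254 + A + A² (b(A) = -7 + ((A² + ((A + A)/(A + A))*A) + 261) = -7 + ((A² + ((2*A)/((2*A)))*A) + 261) = -7 + ((A² + ((2*A)*(1/(2*A)))*A) + 261) = -7 + ((A² + 1*A) + 261) = -7 + ((A² + A) + 261) = -7 + ((A + A²) + 261) = -7 + (261 + A + A²) = 254 + A + A²)
74806/b(m(12)) = 74806/(254 + (-2 - 6/12) + (-2 - 6/12)²) = 74806/(254 + (-2 - 6*1/12) + (-2 - 6*1/12)²) = 74806/(254 + (-2 - ½) + (-2 - ½)²) = 74806/(254 - 5/2 + (-5/2)²) = 74806/(254 - 5/2 + 25/4) = 74806/(1031/4) = 74806*(4/1031) = 299224/1031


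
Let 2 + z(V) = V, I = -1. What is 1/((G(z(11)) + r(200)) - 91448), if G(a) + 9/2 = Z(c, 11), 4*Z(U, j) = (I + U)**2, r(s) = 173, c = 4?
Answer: -4/365109 ≈ -1.0956e-5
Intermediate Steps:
z(V) = -2 + V
Z(U, j) = (-1 + U)**2/4
G(a) = -9/4 (G(a) = -9/2 + (-1 + 4)**2/4 = -9/2 + (1/4)*3**2 = -9/2 + (1/4)*9 = -9/2 + 9/4 = -9/4)
1/((G(z(11)) + r(200)) - 91448) = 1/((-9/4 + 173) - 91448) = 1/(683/4 - 91448) = 1/(-365109/4) = -4/365109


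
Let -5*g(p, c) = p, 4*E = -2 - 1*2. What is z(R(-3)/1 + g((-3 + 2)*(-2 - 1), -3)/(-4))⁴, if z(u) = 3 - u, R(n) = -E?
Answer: 1874161/160000 ≈ 11.714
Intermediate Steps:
E = -1 (E = (-2 - 1*2)/4 = (-2 - 2)/4 = (¼)*(-4) = -1)
R(n) = 1 (R(n) = -1*(-1) = 1)
g(p, c) = -p/5
z(R(-3)/1 + g((-3 + 2)*(-2 - 1), -3)/(-4))⁴ = (3 - (1/1 - (-3 + 2)*(-2 - 1)/5/(-4)))⁴ = (3 - (1*1 - (-1)*(-3)/5*(-¼)))⁴ = (3 - (1 - ⅕*3*(-¼)))⁴ = (3 - (1 - ⅗*(-¼)))⁴ = (3 - (1 + 3/20))⁴ = (3 - 1*23/20)⁴ = (3 - 23/20)⁴ = (37/20)⁴ = 1874161/160000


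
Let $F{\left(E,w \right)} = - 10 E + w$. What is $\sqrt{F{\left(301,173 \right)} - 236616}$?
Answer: $i \sqrt{239453} \approx 489.34 i$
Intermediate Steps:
$F{\left(E,w \right)} = w - 10 E$
$\sqrt{F{\left(301,173 \right)} - 236616} = \sqrt{\left(173 - 3010\right) - 236616} = \sqrt{-2837 - 236616} = \sqrt{-239453} = i \sqrt{239453}$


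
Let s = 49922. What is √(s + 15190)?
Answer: 2*√16278 ≈ 255.17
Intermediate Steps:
√(s + 15190) = √(49922 + 15190) = √65112 = 2*√16278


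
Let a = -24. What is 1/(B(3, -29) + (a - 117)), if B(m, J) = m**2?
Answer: -1/132 ≈ -0.0075758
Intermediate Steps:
1/(B(3, -29) + (a - 117)) = 1/(3**2 + (-24 - 117)) = 1/(9 - 141) = 1/(-132) = -1/132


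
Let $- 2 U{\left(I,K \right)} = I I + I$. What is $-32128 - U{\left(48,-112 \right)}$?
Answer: $-30952$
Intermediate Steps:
$U{\left(I,K \right)} = - \frac{I}{2} - \frac{I^{2}}{2}$ ($U{\left(I,K \right)} = - \frac{I I + I}{2} = - \frac{I^{2} + I}{2} = - \frac{I + I^{2}}{2} = - \frac{I}{2} - \frac{I^{2}}{2}$)
$-32128 - U{\left(48,-112 \right)} = -32128 - \left(- \frac{1}{2}\right) 48 \left(1 + 48\right) = -32128 - \left(- \frac{1}{2}\right) 48 \cdot 49 = -32128 - -1176 = -32128 + 1176 = -30952$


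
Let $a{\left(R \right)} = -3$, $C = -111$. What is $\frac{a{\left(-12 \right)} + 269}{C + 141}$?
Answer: $\frac{133}{15} \approx 8.8667$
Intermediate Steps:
$\frac{a{\left(-12 \right)} + 269}{C + 141} = \frac{-3 + 269}{-111 + 141} = \frac{266}{30} = 266 \cdot \frac{1}{30} = \frac{133}{15}$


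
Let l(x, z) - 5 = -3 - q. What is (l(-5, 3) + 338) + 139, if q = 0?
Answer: 479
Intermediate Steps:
l(x, z) = 2 (l(x, z) = 5 + (-3 - 1*0) = 5 + (-3 + 0) = 5 - 3 = 2)
(l(-5, 3) + 338) + 139 = (2 + 338) + 139 = 340 + 139 = 479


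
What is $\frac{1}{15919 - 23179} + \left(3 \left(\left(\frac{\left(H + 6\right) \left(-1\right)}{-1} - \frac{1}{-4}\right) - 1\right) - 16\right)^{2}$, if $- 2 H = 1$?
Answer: $\frac{88931}{29040} \approx 3.0624$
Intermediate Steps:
$H = - \frac{1}{2}$ ($H = \left(- \frac{1}{2}\right) 1 = - \frac{1}{2} \approx -0.5$)
$\frac{1}{15919 - 23179} + \left(3 \left(\left(\frac{\left(H + 6\right) \left(-1\right)}{-1} - \frac{1}{-4}\right) - 1\right) - 16\right)^{2} = \frac{1}{15919 - 23179} + \left(3 \left(\left(\frac{\left(- \frac{1}{2} + 6\right) \left(-1\right)}{-1} - \frac{1}{-4}\right) - 1\right) - 16\right)^{2} = \frac{1}{-7260} + \left(3 \left(\left(\frac{11}{2} \left(-1\right) \left(-1\right) - - \frac{1}{4}\right) - 1\right) - 16\right)^{2} = - \frac{1}{7260} + \left(3 \left(\left(\left(- \frac{11}{2}\right) \left(-1\right) + \frac{1}{4}\right) - 1\right) - 16\right)^{2} = - \frac{1}{7260} + \left(3 \left(\left(\frac{11}{2} + \frac{1}{4}\right) - 1\right) - 16\right)^{2} = - \frac{1}{7260} + \left(3 \left(\frac{23}{4} - 1\right) - 16\right)^{2} = - \frac{1}{7260} + \left(3 \cdot \frac{19}{4} - 16\right)^{2} = - \frac{1}{7260} + \left(\frac{57}{4} - 16\right)^{2} = - \frac{1}{7260} + \left(- \frac{7}{4}\right)^{2} = - \frac{1}{7260} + \frac{49}{16} = \frac{88931}{29040}$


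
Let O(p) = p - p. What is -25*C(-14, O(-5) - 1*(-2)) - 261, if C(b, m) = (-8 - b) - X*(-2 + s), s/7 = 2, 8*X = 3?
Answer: -597/2 ≈ -298.50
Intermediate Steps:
X = 3/8 (X = (⅛)*3 = 3/8 ≈ 0.37500)
s = 14 (s = 7*2 = 14)
O(p) = 0
C(b, m) = -25/2 - b (C(b, m) = (-8 - b) - 3*(-2 + 14)/8 = (-8 - b) - 3*12/8 = (-8 - b) - 1*9/2 = (-8 - b) - 9/2 = -25/2 - b)
-25*C(-14, O(-5) - 1*(-2)) - 261 = -25*(-25/2 - 1*(-14)) - 261 = -25*(-25/2 + 14) - 261 = -25*3/2 - 261 = -75/2 - 261 = -597/2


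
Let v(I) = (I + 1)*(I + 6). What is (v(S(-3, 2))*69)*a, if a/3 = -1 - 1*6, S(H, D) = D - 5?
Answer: 8694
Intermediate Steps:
S(H, D) = -5 + D
a = -21 (a = 3*(-1 - 1*6) = 3*(-1 - 6) = 3*(-7) = -21)
v(I) = (1 + I)*(6 + I)
(v(S(-3, 2))*69)*a = ((6 + (-5 + 2)**2 + 7*(-5 + 2))*69)*(-21) = ((6 + (-3)**2 + 7*(-3))*69)*(-21) = ((6 + 9 - 21)*69)*(-21) = -6*69*(-21) = -414*(-21) = 8694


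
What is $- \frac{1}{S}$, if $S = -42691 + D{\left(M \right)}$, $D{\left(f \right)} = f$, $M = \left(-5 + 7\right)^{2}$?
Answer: $\frac{1}{42687} \approx 2.3426 \cdot 10^{-5}$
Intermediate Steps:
$M = 4$ ($M = 2^{2} = 4$)
$S = -42687$ ($S = -42691 + 4 = -42687$)
$- \frac{1}{S} = - \frac{1}{-42687} = \left(-1\right) \left(- \frac{1}{42687}\right) = \frac{1}{42687}$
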